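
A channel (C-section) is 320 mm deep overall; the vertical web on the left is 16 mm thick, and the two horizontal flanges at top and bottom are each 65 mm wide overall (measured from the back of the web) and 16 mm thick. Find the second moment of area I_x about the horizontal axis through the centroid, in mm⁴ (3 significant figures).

I_x ≈ 8.00 × 10⁷ mm⁴

Treat the section as a set of non-overlapping primitives; coordinates are from the bounding-box lower-left.
Web: 16 × 320, A = 5 120 mm², y = 160 mm, Ī = 43 690 667 mm⁴.
Top flange (beyond web): 49 × 16, A = 784 mm², y = 312 mm, Ī = 16 725 mm⁴.
Bottom flange (beyond web): 49 × 16, A = 784 mm², y = 8 mm, Ī = 16 725 mm⁴.
By symmetry the centroid is at mid-height, ȳ = 160 mm.
Transfer each piece to the horizontal axis through the centroid using Ī + A·d² with d = y − 160:
  web: d = 0 mm → contributes +43 690 667 mm⁴
  top flange (beyond web): d = 152 mm → contributes +18 130 261 mm⁴
  bottom flange (beyond web): d = -152 mm → contributes +18 130 261 mm⁴
Total I = 79 951 189 mm⁴.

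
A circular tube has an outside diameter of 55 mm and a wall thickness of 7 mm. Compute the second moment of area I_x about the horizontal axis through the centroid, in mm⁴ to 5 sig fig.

Break the section into simple shapes (no overlaps), measuring from the bottom-left corner of the bounding box.
Outer circle: ⌀55, A = 2375.829 mm², y = 27.5 mm, Ī = 449180.3 mm⁴.
Bore (subtracted): ⌀41, A = 1320.254 mm², y = 27.5 mm, Ī = 138709.2 mm⁴.
By symmetry the centroid is at mid-height, ȳ = 27.5 mm.
All pieces are centred on the horizontal axis through the centroid, so I = ΣĪ (holes subtracted) = 310 471 mm⁴.

I_x ≈ 3.1047 × 10⁵ mm⁴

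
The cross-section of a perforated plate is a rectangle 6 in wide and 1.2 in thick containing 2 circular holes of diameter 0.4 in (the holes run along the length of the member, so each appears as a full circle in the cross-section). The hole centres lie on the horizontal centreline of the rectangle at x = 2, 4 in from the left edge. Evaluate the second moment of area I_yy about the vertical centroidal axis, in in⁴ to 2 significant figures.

Treat the section as a set of non-overlapping primitives; coordinates are from the bounding-box lower-left.
Plate: 6 × 1.2, A = 7.2 in², x = 3 in, Ī = 21.6 in⁴.
Hole 1 (subtracted): ⌀0.4, A = 0.1257 in², x = 2 in, Ī = 0.001257 in⁴.
Hole 2 (subtracted): ⌀0.4, A = 0.1257 in², x = 4 in, Ī = 0.001257 in⁴.
By symmetry the centroid is at mid-width, x̄ = 3 in.
Transfer each piece to the vertical centroidal axis using Ī + A·d² with d = x − 3:
  plate: d = 0 in → contributes +21.6 in⁴
  hole 1: d = -1 in → contributes −0.1269 in⁴
  hole 2: d = 1 in → contributes −0.1269 in⁴
Total I = 21.35 in⁴.

I_yy ≈ 21 in⁴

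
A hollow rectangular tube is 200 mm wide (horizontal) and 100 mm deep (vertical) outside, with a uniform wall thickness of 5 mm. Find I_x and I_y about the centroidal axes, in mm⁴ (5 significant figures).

Decompose the section into non-overlapping parts with the origin at the bottom-left of its bounding rectangle.
Outer rectangle: 200 × 100, A = 20 000 mm², y = 50 mm, Ī = 16 666 667 mm⁴.
Inner void (subtracted): 190 × 90, A = 17 100 mm², y = 50 mm, Ī = 11 542 500 mm⁴.
By symmetry the centroid is at mid-height, ȳ = 50 mm.
All pieces are centred on the centroidal x-axis, so I = ΣĪ (holes subtracted) = 5 124 167 mm⁴.
Repeating about the centroidal y-axis gives I_y = 15 224 167 mm⁴.

I_x ≈ 5.1242 × 10⁶ mm⁴, I_y ≈ 1.5224 × 10⁷ mm⁴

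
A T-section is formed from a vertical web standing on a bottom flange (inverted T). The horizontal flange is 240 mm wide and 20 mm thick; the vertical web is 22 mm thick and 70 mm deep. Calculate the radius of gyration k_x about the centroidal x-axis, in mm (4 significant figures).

k_x ≈ 22.29 mm

Split into non-overlapping primitives; take the origin at the lower-left of the bounding box.
Flange: 240 × 20, A = 4 800 mm², y = 10 mm, Ī = 160 000 mm⁴.
Web: 22 × 70, A = 1 540 mm², y = 55 mm, Ī = 628 833 mm⁴.
Centroid: ȳ = ΣA·y / ΣA = 20.9306 mm.
Transfer each piece to the centroidal x-axis using Ī + A·d² with d = y − 20.9306:
  flange: d = -10.9306 mm → contributes +733 494 mm⁴
  web: d = 34.0694 mm → contributes +2 416 348 mm⁴
Total I = 3 149 843 mm⁴.
Radius of gyration: k = √(I/A) = √(3 149 843 / 6 340) = 22.2895 mm.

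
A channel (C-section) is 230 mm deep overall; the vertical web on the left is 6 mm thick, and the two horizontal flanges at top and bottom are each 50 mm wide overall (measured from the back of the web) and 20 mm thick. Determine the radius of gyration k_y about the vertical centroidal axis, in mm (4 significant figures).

k_y ≈ 15.68 mm

Split into non-overlapping primitives; take the origin at the lower-left of the bounding box.
Web: 6 × 230, A = 1 380 mm², x = 3 mm, Ī = 4 140 mm⁴.
Top flange (beyond web): 44 × 20, A = 880 mm², x = 28 mm, Ī = 141 973 mm⁴.
Bottom flange (beyond web): 44 × 20, A = 880 mm², x = 28 mm, Ī = 141 973 mm⁴.
Centroid: x̄ = ΣA·x / ΣA = 17.0127 mm.
Transfer each piece to the vertical centroidal axis using Ī + A·d² with d = x − 17.0127:
  web: d = -14.0127 mm → contributes +275 112 mm⁴
  top flange (beyond web): d = 10.9873 mm → contributes +248 207 mm⁴
  bottom flange (beyond web): d = 10.9873 mm → contributes +248 207 mm⁴
Total I = 771 526 mm⁴.
Radius of gyration: k = √(I/A) = √(771 526 / 3 140) = 15.6751 mm.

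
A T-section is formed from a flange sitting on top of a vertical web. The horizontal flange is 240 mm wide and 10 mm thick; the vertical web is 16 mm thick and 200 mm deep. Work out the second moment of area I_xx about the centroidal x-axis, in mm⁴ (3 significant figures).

Split into non-overlapping primitives; take the origin at the lower-left of the bounding box.
Flange: 240 × 10, A = 2 400 mm², y = 205 mm, Ī = 20 000 mm⁴.
Web: 16 × 200, A = 3 200 mm², y = 100 mm, Ī = 10 666 667 mm⁴.
Centroid: ȳ = ΣA·y / ΣA = 145 mm.
Transfer each piece to the centroidal x-axis using Ī + A·d² with d = y − 145:
  flange: d = 60 mm → contributes +8 660 000 mm⁴
  web: d = -45 mm → contributes +17 146 667 mm⁴
Total I = 25 806 667 mm⁴.

I_xx ≈ 2.58 × 10⁷ mm⁴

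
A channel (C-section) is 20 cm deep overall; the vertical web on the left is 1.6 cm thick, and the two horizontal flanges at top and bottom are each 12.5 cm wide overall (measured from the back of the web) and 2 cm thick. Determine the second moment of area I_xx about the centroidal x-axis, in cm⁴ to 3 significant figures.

Break the section into simple shapes (no overlaps), measuring from the bottom-left corner of the bounding box.
Web: 1.6 × 20, A = 32 cm², y = 10 cm, Ī = 1066.7 cm⁴.
Top flange (beyond web): 10.9 × 2, A = 21.8 cm², y = 19 cm, Ī = 7.2667 cm⁴.
Bottom flange (beyond web): 10.9 × 2, A = 21.8 cm², y = 1 cm, Ī = 7.2667 cm⁴.
By symmetry the centroid is at mid-height, ȳ = 10 cm.
Transfer each piece to the centroidal x-axis using Ī + A·d² with d = y − 10:
  web: d = 0 cm → contributes +1066.7 cm⁴
  top flange (beyond web): d = 9 cm → contributes +1773.1 cm⁴
  bottom flange (beyond web): d = -9 cm → contributes +1773.1 cm⁴
Total I = 4612.8 cm⁴.

I_xx ≈ 4610 cm⁴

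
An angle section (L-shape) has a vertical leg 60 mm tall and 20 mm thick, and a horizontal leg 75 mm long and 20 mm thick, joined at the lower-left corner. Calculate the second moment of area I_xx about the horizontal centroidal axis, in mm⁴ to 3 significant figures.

I_xx ≈ 6.26 × 10⁵ mm⁴

Decompose the section into non-overlapping parts with the origin at the bottom-left of its bounding rectangle.
Vertical leg: 20 × 60, A = 1 200 mm², y = 30 mm, Ī = 360 000 mm⁴.
Horizontal leg (remainder): 55 × 20, A = 1 100 mm², y = 10 mm, Ī = 36 667 mm⁴.
Centroid: ȳ = ΣA·y / ΣA = 20.435 mm.
Transfer each piece to the horizontal centroidal axis using Ī + A·d² with d = y − 20.435:
  vertical leg: d = 9.5652 mm → contributes +469 792 mm⁴
  horizontal leg (remainder): d = -10.435 mm → contributes +156 440 mm⁴
Total I = 626 232 mm⁴.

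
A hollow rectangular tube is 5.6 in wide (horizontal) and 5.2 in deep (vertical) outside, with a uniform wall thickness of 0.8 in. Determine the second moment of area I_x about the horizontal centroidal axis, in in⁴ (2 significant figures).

I_x ≈ 50 in⁴

Split into non-overlapping primitives; take the origin at the lower-left of the bounding box.
Outer rectangle: 5.6 × 5.2, A = 29.12 in², y = 2.6 in, Ī = 65.62 in⁴.
Inner void (subtracted): 4 × 3.6, A = 14.4 in², y = 2.6 in, Ī = 15.55 in⁴.
By symmetry the centroid is at mid-height, ȳ = 2.6 in.
All pieces are centred on the horizontal centroidal axis, so I = ΣĪ (holes subtracted) = 50.07 in⁴.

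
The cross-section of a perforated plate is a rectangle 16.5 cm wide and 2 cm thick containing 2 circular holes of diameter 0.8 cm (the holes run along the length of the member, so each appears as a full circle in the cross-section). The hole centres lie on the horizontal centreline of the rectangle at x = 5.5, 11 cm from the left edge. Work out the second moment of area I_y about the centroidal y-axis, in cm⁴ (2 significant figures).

I_y ≈ 740 cm⁴

Split into non-overlapping primitives; take the origin at the lower-left of the bounding box.
Plate: 16.5 × 2, A = 33 cm², x = 8.25 cm, Ī = 748.7 cm⁴.
Hole 1 (subtracted): ⌀0.8, A = 0.5027 cm², x = 5.5 cm, Ī = 0.02011 cm⁴.
Hole 2 (subtracted): ⌀0.8, A = 0.5027 cm², x = 11 cm, Ī = 0.02011 cm⁴.
By symmetry the centroid is at mid-width, x̄ = 8.25 cm.
Transfer each piece to the centroidal y-axis using Ī + A·d² with d = x − 8.25:
  plate: d = 0 cm → contributes +748.7 cm⁴
  hole 1: d = -2.75 cm → contributes −3.821 cm⁴
  hole 2: d = 2.75 cm → contributes −3.821 cm⁴
Total I = 741 cm⁴.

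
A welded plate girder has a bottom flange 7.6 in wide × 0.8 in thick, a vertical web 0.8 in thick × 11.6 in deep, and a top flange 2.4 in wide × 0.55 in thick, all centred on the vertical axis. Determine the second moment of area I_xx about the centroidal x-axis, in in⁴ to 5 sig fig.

I_xx ≈ 334.05 in⁴

Treat the section as a set of non-overlapping primitives; coordinates are from the bounding-box lower-left.
Bottom plate: 7.6 × 0.8, A = 6.08 in², y = 0.4 in, Ī = 0.3242667 in⁴.
Web plate: 0.8 × 11.6, A = 9.28 in², y = 6.6 in, Ī = 104.0597 in⁴.
Top plate: 2.4 × 0.55, A = 1.32 in², y = 12.675 in, Ī = 0.033275 in⁴.
Centroid: ȳ = ΣA·y / ΣA = 4.820803 in.
Transfer each piece to the centroidal x-axis using Ī + A·d² with d = y − 4.820803:
  bottom plate: d = -4.420803 in → contributes +119.1488 in⁴
  web plate: d = 1.779197 in → contributes +133.436 in⁴
  top plate: d = 7.854197 in → contributes +81.46197 in⁴
Total I = 334.0467 in⁴.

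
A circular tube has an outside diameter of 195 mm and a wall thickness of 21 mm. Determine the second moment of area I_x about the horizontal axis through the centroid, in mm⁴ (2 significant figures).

Decompose the section into non-overlapping parts with the origin at the bottom-left of its bounding rectangle.
Outer circle: ⌀195, A = 29 865 mm², y = 97.5 mm, Ī = 70 975 481 mm⁴.
Bore (subtracted): ⌀153, A = 18 385 mm², y = 97.5 mm, Ī = 26 898 968 mm⁴.
By symmetry the centroid is at mid-height, ȳ = 97.5 mm.
All pieces are centred on the horizontal axis through the centroid, so I = ΣĪ (holes subtracted) = 44 076 513 mm⁴.

I_x ≈ 4.4 × 10⁷ mm⁴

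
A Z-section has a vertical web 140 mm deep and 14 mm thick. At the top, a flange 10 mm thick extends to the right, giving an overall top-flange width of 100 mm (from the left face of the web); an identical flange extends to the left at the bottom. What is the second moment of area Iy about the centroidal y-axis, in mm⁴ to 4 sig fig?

Iy ≈ 5.392 × 10⁶ mm⁴

Treat the section as a set of non-overlapping primitives; coordinates are from the bounding-box lower-left.
Web: 14 × 140, A = 1 960 mm², x = 93 mm, Ī = 32013.3 mm⁴.
Top flange (beyond web): 86 × 10, A = 860 mm², x = 143 mm, Ī = 530 047 mm⁴.
Bottom flange (beyond web): 86 × 10, A = 860 mm², x = 43 mm, Ī = 530 047 mm⁴.
Centroid: x̄ = ΣA·x / ΣA = 93 mm.
Transfer each piece to the centroidal y-axis using Ī + A·d² with d = x − 93:
  web: d = 0 mm → contributes +32013.3 mm⁴
  top flange (beyond web): d = 50 mm → contributes +2 680 047 mm⁴
  bottom flange (beyond web): d = -50 mm → contributes +2 680 047 mm⁴
Total I = 5 392 107 mm⁴.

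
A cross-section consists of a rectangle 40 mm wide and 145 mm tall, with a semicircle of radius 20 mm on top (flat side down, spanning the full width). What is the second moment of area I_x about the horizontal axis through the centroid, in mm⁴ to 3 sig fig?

Split into non-overlapping primitives; take the origin at the lower-left of the bounding box.
Rectangular body: 40 × 145, A = 5 800 mm², y = 72.5 mm, Ī = 10 162 083 mm⁴.
Semicircular cap: semicircle r = 20, A = 628.32 mm², y = 153.49 mm, Ī = 17 561 mm⁴.
Centroid: ȳ = ΣA·y / ΣA = 80.416 mm.
Transfer each piece to the horizontal axis through the centroid using Ī + A·d² with d = y − 80.416:
  rectangular body: d = -7.916 mm → contributes +10 525 527 mm⁴
  semicircular cap: d = 73.072 mm → contributes +3 372 505 mm⁴
Total I = 13 898 032 mm⁴.

I_x ≈ 1.39 × 10⁷ mm⁴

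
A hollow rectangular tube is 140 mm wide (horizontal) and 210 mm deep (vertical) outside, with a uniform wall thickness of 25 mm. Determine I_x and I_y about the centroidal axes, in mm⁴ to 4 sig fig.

Decompose the section into non-overlapping parts with the origin at the bottom-left of its bounding rectangle.
Outer rectangle: 140 × 210, A = 29 400 mm², y = 105 mm, Ī = 108 045 000 mm⁴.
Inner void (subtracted): 90 × 160, A = 14 400 mm², y = 105 mm, Ī = 30 720 000 mm⁴.
By symmetry the centroid is at mid-height, ȳ = 105 mm.
All pieces are centred on the centroidal x-axis, so I = ΣĪ (holes subtracted) = 77 325 000 mm⁴.
Repeating about the centroidal y-axis gives I_y = 38 300 000 mm⁴.

I_x ≈ 7.733 × 10⁷ mm⁴, I_y ≈ 3.830 × 10⁷ mm⁴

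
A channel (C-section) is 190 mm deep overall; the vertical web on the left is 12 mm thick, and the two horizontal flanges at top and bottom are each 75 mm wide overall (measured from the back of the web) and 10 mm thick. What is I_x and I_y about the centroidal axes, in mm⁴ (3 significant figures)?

Decompose the section into non-overlapping parts with the origin at the bottom-left of its bounding rectangle.
Web: 12 × 190, A = 2 280 mm², y = 95 mm, Ī = 6 859 000 mm⁴.
Top flange (beyond web): 63 × 10, A = 630 mm², y = 185 mm, Ī = 5 250 mm⁴.
Bottom flange (beyond web): 63 × 10, A = 630 mm², y = 5 mm, Ī = 5 250 mm⁴.
By symmetry the centroid is at mid-height, ȳ = 95 mm.
Transfer each piece to the centroidal x-axis using Ī + A·d² with d = y − 95:
  web: d = 0 mm → contributes +6 859 000 mm⁴
  top flange (beyond web): d = 90 mm → contributes +5 108 250 mm⁴
  bottom flange (beyond web): d = -90 mm → contributes +5 108 250 mm⁴
Total I = 17 075 500 mm⁴.
For the y-axis: x̄ = 19.347 mm.
Repeating about the centroidal y-axis gives I_y = 1 585 313 mm⁴.

I_x ≈ 1.71 × 10⁷ mm⁴, I_y ≈ 1.59 × 10⁶ mm⁴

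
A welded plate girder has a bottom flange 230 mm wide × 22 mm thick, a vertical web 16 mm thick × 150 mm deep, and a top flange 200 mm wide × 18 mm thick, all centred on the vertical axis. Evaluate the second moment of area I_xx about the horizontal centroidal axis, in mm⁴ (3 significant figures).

I_xx ≈ 6.60 × 10⁷ mm⁴

Split into non-overlapping primitives; take the origin at the lower-left of the bounding box.
Bottom plate: 230 × 22, A = 5 060 mm², y = 11 mm, Ī = 204 087 mm⁴.
Web plate: 16 × 150, A = 2 400 mm², y = 97 mm, Ī = 4 500 000 mm⁴.
Top plate: 200 × 18, A = 3 600 mm², y = 181 mm, Ī = 97 200 mm⁴.
Centroid: ȳ = ΣA·y / ΣA = 84.996 mm.
Transfer each piece to the horizontal centroidal axis using Ī + A·d² with d = y − 84.996:
  bottom plate: d = -73.996 mm → contributes +27 909 938 mm⁴
  web plate: d = 12.004 mm → contributes +4 845 808 mm⁴
  top plate: d = 96.004 mm → contributes +33 277 300 mm⁴
Total I = 66 033 047 mm⁴.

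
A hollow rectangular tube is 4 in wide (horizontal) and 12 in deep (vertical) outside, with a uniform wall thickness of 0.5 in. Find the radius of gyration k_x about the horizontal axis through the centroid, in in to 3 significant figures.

Treat the section as a set of non-overlapping primitives; coordinates are from the bounding-box lower-left.
Outer rectangle: 4 × 12, A = 48 in², y = 6 in, Ī = 576 in⁴.
Inner void (subtracted): 3 × 11, A = 33 in², y = 6 in, Ī = 332.75 in⁴.
By symmetry the centroid is at mid-height, ȳ = 6 in.
All pieces are centred on the horizontal axis through the centroid, so I = ΣĪ (holes subtracted) = 243.25 in⁴.
Radius of gyration: k = √(I/A) = √(243.25 / 15) = 4.027 in.

k_x ≈ 4.03 in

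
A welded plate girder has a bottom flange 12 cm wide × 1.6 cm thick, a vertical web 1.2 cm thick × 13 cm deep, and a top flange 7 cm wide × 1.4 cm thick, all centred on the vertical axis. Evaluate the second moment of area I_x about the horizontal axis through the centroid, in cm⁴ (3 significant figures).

I_x ≈ 1650 cm⁴

Break the section into simple shapes (no overlaps), measuring from the bottom-left corner of the bounding box.
Bottom plate: 12 × 1.6, A = 19.2 cm², y = 0.8 cm, Ī = 4.096 cm⁴.
Web plate: 1.2 × 13, A = 15.6 cm², y = 8.1 cm, Ī = 219.7 cm⁴.
Top plate: 7 × 1.4, A = 9.8 cm², y = 15.3 cm, Ī = 1.6007 cm⁴.
Centroid: ȳ = ΣA·y / ΣA = 6.5395 cm.
Transfer each piece to the horizontal axis through the centroid using Ī + A·d² with d = y − 6.5395:
  bottom plate: d = -5.7395 cm → contributes +636.57 cm⁴
  web plate: d = 1.5605 cm → contributes +257.69 cm⁴
  top plate: d = 8.7605 cm → contributes +753.72 cm⁴
Total I = 1 648 cm⁴.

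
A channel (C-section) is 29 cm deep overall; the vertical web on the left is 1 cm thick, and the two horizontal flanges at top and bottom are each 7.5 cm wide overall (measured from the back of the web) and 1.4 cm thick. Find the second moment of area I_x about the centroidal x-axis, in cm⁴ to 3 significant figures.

Treat the section as a set of non-overlapping primitives; coordinates are from the bounding-box lower-left.
Web: 1 × 29, A = 29 cm², y = 14.5 cm, Ī = 2032.4 cm⁴.
Top flange (beyond web): 6.5 × 1.4, A = 9.1 cm², y = 28.3 cm, Ī = 1.4863 cm⁴.
Bottom flange (beyond web): 6.5 × 1.4, A = 9.1 cm², y = 0.7 cm, Ī = 1.4863 cm⁴.
By symmetry the centroid is at mid-height, ȳ = 14.5 cm.
Transfer each piece to the centroidal x-axis using Ī + A·d² with d = y − 14.5:
  web: d = 0 cm → contributes +2032.4 cm⁴
  top flange (beyond web): d = 13.8 cm → contributes +1734.5 cm⁴
  bottom flange (beyond web): d = -13.8 cm → contributes +1734.5 cm⁴
Total I = 5501.4 cm⁴.

I_x ≈ 5500 cm⁴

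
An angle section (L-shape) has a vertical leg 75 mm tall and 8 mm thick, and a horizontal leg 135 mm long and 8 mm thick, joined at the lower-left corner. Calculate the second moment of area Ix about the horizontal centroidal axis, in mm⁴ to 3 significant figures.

Ix ≈ 7.10 × 10⁵ mm⁴

Split into non-overlapping primitives; take the origin at the lower-left of the bounding box.
Vertical leg: 8 × 75, A = 600 mm², y = 37.5 mm, Ī = 281 250 mm⁴.
Horizontal leg (remainder): 127 × 8, A = 1 016 mm², y = 4 mm, Ī = 5418.7 mm⁴.
Centroid: ȳ = ΣA·y / ΣA = 16.438 mm.
Transfer each piece to the horizontal centroidal axis using Ī + A·d² with d = y − 16.438:
  vertical leg: d = 21.062 mm → contributes +547 412 mm⁴
  horizontal leg (remainder): d = -12.438 mm → contributes +162 601 mm⁴
Total I = 710 012 mm⁴.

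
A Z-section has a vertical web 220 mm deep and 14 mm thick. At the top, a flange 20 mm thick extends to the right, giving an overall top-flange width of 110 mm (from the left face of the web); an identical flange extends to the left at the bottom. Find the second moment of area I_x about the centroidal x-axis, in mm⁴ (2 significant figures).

Break the section into simple shapes (no overlaps), measuring from the bottom-left corner of the bounding box.
Web: 14 × 220, A = 3 080 mm², y = 110 mm, Ī = 12 422 667 mm⁴.
Top flange (beyond web): 96 × 20, A = 1 920 mm², y = 210 mm, Ī = 64 000 mm⁴.
Bottom flange (beyond web): 96 × 20, A = 1 920 mm², y = 10 mm, Ī = 64 000 mm⁴.
Centroid: ȳ = ΣA·y / ΣA = 110 mm.
Transfer each piece to the centroidal x-axis using Ī + A·d² with d = y − 110:
  web: d = 0 mm → contributes +12 422 667 mm⁴
  top flange (beyond web): d = 100 mm → contributes +19 264 000 mm⁴
  bottom flange (beyond web): d = -100 mm → contributes +19 264 000 mm⁴
Total I = 50 950 667 mm⁴.

I_x ≈ 5.1 × 10⁷ mm⁴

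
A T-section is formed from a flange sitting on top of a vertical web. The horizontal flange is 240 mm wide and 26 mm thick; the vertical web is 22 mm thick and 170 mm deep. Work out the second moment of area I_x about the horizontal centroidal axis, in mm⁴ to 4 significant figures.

Decompose the section into non-overlapping parts with the origin at the bottom-left of its bounding rectangle.
Flange: 240 × 26, A = 6 240 mm², y = 183 mm, Ī = 351 520 mm⁴.
Web: 22 × 170, A = 3 740 mm², y = 85 mm, Ī = 9 007 167 mm⁴.
Centroid: ȳ = ΣA·y / ΣA = 146.275 mm.
Transfer each piece to the horizontal centroidal axis using Ī + A·d² with d = y − 146.275:
  flange: d = 36.7255 mm → contributes +8 767 775 mm⁴
  web: d = -61.2745 mm → contributes +23 049 260 mm⁴
Total I = 31 817 034 mm⁴.

I_x ≈ 3.182 × 10⁷ mm⁴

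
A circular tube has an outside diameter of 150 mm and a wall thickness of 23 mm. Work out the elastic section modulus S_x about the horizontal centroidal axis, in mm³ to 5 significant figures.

S_x ≈ 2.5477 × 10⁵ mm³

Break the section into simple shapes (no overlaps), measuring from the bottom-left corner of the bounding box.
Outer circle: ⌀150, A = 17671.46 mm², y = 75 mm, Ī = 24 850 489 mm⁴.
Bore (subtracted): ⌀104, A = 8494.867 mm², y = 75 mm, Ī = 5 742 530 mm⁴.
By symmetry the centroid is at mid-height, ȳ = 75 mm.
All pieces are centred on the horizontal centroidal axis, so I = ΣĪ (holes subtracted) = 19 107 959 mm⁴.
Extreme fibre distance c = 75 mm; S = I/c = 254772.8 mm³.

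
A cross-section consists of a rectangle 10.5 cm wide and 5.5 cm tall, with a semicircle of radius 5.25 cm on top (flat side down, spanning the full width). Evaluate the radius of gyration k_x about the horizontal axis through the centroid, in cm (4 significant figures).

k_x ≈ 2.887 cm

Split into non-overlapping primitives; take the origin at the lower-left of the bounding box.
Rectangular body: 10.5 × 5.5, A = 57.75 cm², y = 2.75 cm, Ī = 145.578 cm⁴.
Semicircular cap: semicircle r = 5.25, A = 43.2951 cm², y = 7.72817 cm, Ī = 83.3814 cm⁴.
Centroid: ȳ = ΣA·y / ΣA = 4.88301 cm.
Transfer each piece to the horizontal axis through the centroid using Ī + A·d² with d = y − 4.88301:
  rectangular body: d = -2.13301 cm → contributes +408.325 cm⁴
  semicircular cap: d = 2.84516 cm → contributes +433.852 cm⁴
Total I = 842.177 cm⁴.
Radius of gyration: k = √(I/A) = √(842.177 / 101.045) = 2.88698 cm.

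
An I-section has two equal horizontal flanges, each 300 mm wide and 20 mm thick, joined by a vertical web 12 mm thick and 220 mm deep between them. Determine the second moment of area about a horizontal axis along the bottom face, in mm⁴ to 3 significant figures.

Treat the section as a set of non-overlapping primitives; coordinates are from the bounding-box lower-left.
Bottom flange: 300 × 20, A = 6 000 mm², y = 10 mm, Ī = 200 000 mm⁴.
Web: 12 × 220, A = 2 640 mm², y = 130 mm, Ī = 10 648 000 mm⁴.
Top flange: 300 × 20, A = 6 000 mm², y = 250 mm, Ī = 200 000 mm⁴.
Transfer each piece to the bottom edge using Ī + A·d² with d = y − 0:
  bottom flange: d = 10 mm → contributes +800 000 mm⁴
  web: d = 130 mm → contributes +55 264 000 mm⁴
  top flange: d = 250 mm → contributes +375 200 000 mm⁴
Total I = 431 264 000 mm⁴.

I_base ≈ 4.31 × 10⁸ mm⁴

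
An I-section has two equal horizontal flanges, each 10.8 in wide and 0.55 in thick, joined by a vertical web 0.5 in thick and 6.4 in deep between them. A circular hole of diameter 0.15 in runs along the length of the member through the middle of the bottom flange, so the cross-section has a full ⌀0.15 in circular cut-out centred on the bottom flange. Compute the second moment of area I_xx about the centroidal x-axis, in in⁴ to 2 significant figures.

I_xx ≈ 150 in⁴

Break the section into simple shapes (no overlaps), measuring from the bottom-left corner of the bounding box.
Bottom flange: 10.8 × 0.55, A = 5.94 in², y = 0.275 in, Ī = 0.1497 in⁴.
Web: 0.5 × 6.4, A = 3.2 in², y = 3.75 in, Ī = 10.92 in⁴.
Top flange: 10.8 × 0.55, A = 5.94 in², y = 7.225 in, Ī = 0.1497 in⁴.
Hole (subtracted): ⌀0.15, A = 0.01767 in², y = 0.275 in, Ī = 0.00002485 in⁴.
Centroid: ȳ = ΣA·y / ΣA = 3.754 in.
Transfer each piece to the centroidal x-axis using Ī + A·d² with d = y − 3.754:
  bottom flange: d = -3.479 in → contributes +72.05 in⁴
  web: d = -0.004077 in → contributes +10.92 in⁴
  top flange: d = 3.471 in → contributes +71.71 in⁴
  hole: d = -3.479 in → contributes −0.2139 in⁴
Total I = 154.5 in⁴.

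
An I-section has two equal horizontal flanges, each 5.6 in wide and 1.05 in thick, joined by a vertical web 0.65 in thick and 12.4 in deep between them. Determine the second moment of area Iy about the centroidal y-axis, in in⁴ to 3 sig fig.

Iy ≈ 31.0 in⁴

Break the section into simple shapes (no overlaps), measuring from the bottom-left corner of the bounding box.
Bottom flange: 5.6 × 1.05, A = 5.88 in², x = 2.8 in, Ī = 15.366 in⁴.
Web: 0.65 × 12.4, A = 8.06 in², x = 2.8 in, Ī = 0.28378 in⁴.
Top flange: 5.6 × 1.05, A = 5.88 in², x = 2.8 in, Ī = 15.366 in⁴.
By symmetry the centroid is at mid-width, x̄ = 2.8 in.
All pieces are centred on the centroidal y-axis, so I = ΣĪ = 31.017 in⁴.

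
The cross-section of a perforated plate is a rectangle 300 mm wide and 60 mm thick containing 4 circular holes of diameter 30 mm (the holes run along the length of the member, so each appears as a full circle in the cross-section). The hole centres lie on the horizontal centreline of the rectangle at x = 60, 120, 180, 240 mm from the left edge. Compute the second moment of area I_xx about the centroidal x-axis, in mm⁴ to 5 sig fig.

Break the section into simple shapes (no overlaps), measuring from the bottom-left corner of the bounding box.
Plate: 300 × 60, A = 18 000 mm², y = 30 mm, Ī = 5 400 000 mm⁴.
Hole 1 (subtracted): ⌀30, A = 706.8583 mm², y = 30 mm, Ī = 39760.78 mm⁴.
Hole 2 (subtracted): ⌀30, A = 706.8583 mm², y = 30 mm, Ī = 39760.78 mm⁴.
Hole 3 (subtracted): ⌀30, A = 706.8583 mm², y = 30 mm, Ī = 39760.78 mm⁴.
Hole 4 (subtracted): ⌀30, A = 706.8583 mm², y = 30 mm, Ī = 39760.78 mm⁴.
By symmetry the centroid is at mid-height, ȳ = 30 mm.
All pieces are centred on the centroidal x-axis, so I = ΣĪ (holes subtracted) = 5 240 957 mm⁴.

I_xx ≈ 5.2410 × 10⁶ mm⁴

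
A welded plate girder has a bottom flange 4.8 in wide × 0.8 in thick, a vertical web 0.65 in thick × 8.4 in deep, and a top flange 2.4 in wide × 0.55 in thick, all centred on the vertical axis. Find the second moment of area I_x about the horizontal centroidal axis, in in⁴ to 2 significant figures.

I_x ≈ 130 in⁴

Treat the section as a set of non-overlapping primitives; coordinates are from the bounding-box lower-left.
Bottom plate: 4.8 × 0.8, A = 3.84 in², y = 0.4 in, Ī = 0.2048 in⁴.
Web plate: 0.65 × 8.4, A = 5.46 in², y = 5 in, Ī = 32.1 in⁴.
Top plate: 2.4 × 0.55, A = 1.32 in², y = 9.475 in, Ī = 0.03328 in⁴.
Centroid: ȳ = ΣA·y / ΣA = 3.893 in.
Transfer each piece to the horizontal centroidal axis using Ī + A·d² with d = y − 3.893:
  bottom plate: d = -3.493 in → contributes +47.06 in⁴
  web plate: d = 1.107 in → contributes +38.8 in⁴
  top plate: d = 5.582 in → contributes +41.16 in⁴
Total I = 127 in⁴.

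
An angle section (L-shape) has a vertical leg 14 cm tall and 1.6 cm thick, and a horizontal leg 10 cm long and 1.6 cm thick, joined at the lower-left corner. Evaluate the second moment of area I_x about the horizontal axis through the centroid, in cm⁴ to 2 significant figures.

I_x ≈ 690 cm⁴

Treat the section as a set of non-overlapping primitives; coordinates are from the bounding-box lower-left.
Vertical leg: 1.6 × 14, A = 22.4 cm², y = 7 cm, Ī = 365.9 cm⁴.
Horizontal leg (remainder): 8.4 × 1.6, A = 13.44 cm², y = 0.8 cm, Ī = 2.867 cm⁴.
Centroid: ȳ = ΣA·y / ΣA = 4.675 cm.
Transfer each piece to the horizontal axis through the centroid using Ī + A·d² with d = y − 4.675:
  vertical leg: d = 2.325 cm → contributes +487 cm⁴
  horizontal leg (remainder): d = -3.875 cm → contributes +204.7 cm⁴
Total I = 691.6 cm⁴.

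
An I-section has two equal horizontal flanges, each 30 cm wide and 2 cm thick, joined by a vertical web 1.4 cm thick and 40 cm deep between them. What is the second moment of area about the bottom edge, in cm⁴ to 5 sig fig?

I_base ≈ 1.4561 × 10⁵ cm⁴

Split into non-overlapping primitives; take the origin at the lower-left of the bounding box.
Bottom flange: 30 × 2, A = 60 cm², y = 1 cm, Ī = 20 cm⁴.
Web: 1.4 × 40, A = 56 cm², y = 22 cm, Ī = 7466.667 cm⁴.
Top flange: 30 × 2, A = 60 cm², y = 43 cm, Ī = 20 cm⁴.
Transfer each piece to the bottom edge using Ī + A·d² with d = y − 0:
  bottom flange: d = 1 cm → contributes +80 cm⁴
  web: d = 22 cm → contributes +34570.67 cm⁴
  top flange: d = 43 cm → contributes +110 960 cm⁴
Total I = 145610.7 cm⁴.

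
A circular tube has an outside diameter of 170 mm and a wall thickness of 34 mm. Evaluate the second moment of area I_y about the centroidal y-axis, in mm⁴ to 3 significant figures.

Split into non-overlapping primitives; take the origin at the lower-left of the bounding box.
Outer circle: ⌀170, A = 22 698 mm², x = 85 mm, Ī = 40 998 275 mm⁴.
Bore (subtracted): ⌀102, A = 8171.3 mm², x = 85 mm, Ī = 5 313 376 mm⁴.
By symmetry the centroid is at mid-width, x̄ = 85 mm.
All pieces are centred on the centroidal y-axis, so I = ΣĪ (holes subtracted) = 35 684 899 mm⁴.

I_y ≈ 3.57 × 10⁷ mm⁴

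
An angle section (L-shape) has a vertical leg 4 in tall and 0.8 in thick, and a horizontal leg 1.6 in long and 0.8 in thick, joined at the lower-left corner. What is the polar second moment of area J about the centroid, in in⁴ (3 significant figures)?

J ≈ 6.21 in⁴

Split into non-overlapping primitives; take the origin at the lower-left of the bounding box.
Vertical leg: 0.8 × 4, A = 3.2 in², y = 2 in, Ī = 4.2667 in⁴.
Horizontal leg (remainder): 0.8 × 0.8, A = 0.64 in², y = 0.4 in, Ī = 0.034133 in⁴.
Centroid: ȳ = ΣA·y / ΣA = 1.7333 in.
Transfer each piece to the centroidal x-axis using Ī + A·d² with d = y − 1.7333:
  vertical leg: d = 0.26667 in → contributes +4.4942 in⁴
  horizontal leg (remainder): d = -1.3333 in → contributes +1.1719 in⁴
Total I = 5.6661 in⁴.
For the y-axis: x̄ = 0.53333 in.
Repeating about the centroidal y-axis gives I_y = 0.54613 in⁴.
Polar second moment: J = I_x + I_y = 6.2123 in⁴.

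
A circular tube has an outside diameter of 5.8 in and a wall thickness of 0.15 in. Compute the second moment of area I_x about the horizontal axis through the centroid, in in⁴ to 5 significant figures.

I_x ≈ 10.632 in⁴

Decompose the section into non-overlapping parts with the origin at the bottom-left of its bounding rectangle.
Outer circle: ⌀5.8, A = 26.42079 in², y = 2.9 in, Ī = 55.54972 in⁴.
Bore (subtracted): ⌀5.5, A = 23.75829 in², y = 2.9 in, Ī = 44.91803 in⁴.
By symmetry the centroid is at mid-height, ȳ = 2.9 in.
All pieces are centred on the horizontal axis through the centroid, so I = ΣĪ (holes subtracted) = 10.63169 in⁴.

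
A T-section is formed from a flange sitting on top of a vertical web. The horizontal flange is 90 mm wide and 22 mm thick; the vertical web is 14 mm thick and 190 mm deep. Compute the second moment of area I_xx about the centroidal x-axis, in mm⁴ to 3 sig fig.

I_xx ≈ 2.08 × 10⁷ mm⁴

Treat the section as a set of non-overlapping primitives; coordinates are from the bounding-box lower-left.
Flange: 90 × 22, A = 1 980 mm², y = 201 mm, Ī = 79 860 mm⁴.
Web: 14 × 190, A = 2 660 mm², y = 95 mm, Ī = 8 002 167 mm⁴.
Centroid: ȳ = ΣA·y / ΣA = 140.23 mm.
Transfer each piece to the centroidal x-axis using Ī + A·d² with d = y − 140.23:
  flange: d = 60.767 mm → contributes +7 391 322 mm⁴
  web: d = -45.233 mm → contributes +13 444 533 mm⁴
Total I = 20 835 855 mm⁴.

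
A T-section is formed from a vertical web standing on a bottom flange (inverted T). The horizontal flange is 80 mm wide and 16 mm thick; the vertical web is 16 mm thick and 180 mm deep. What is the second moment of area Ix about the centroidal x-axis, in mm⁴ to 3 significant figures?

Treat the section as a set of non-overlapping primitives; coordinates are from the bounding-box lower-left.
Flange: 80 × 16, A = 1 280 mm², y = 8 mm, Ī = 27 307 mm⁴.
Web: 16 × 180, A = 2 880 mm², y = 106 mm, Ī = 7 776 000 mm⁴.
Centroid: ȳ = ΣA·y / ΣA = 75.846 mm.
Transfer each piece to the centroidal x-axis using Ī + A·d² with d = y − 75.846:
  flange: d = -67.846 mm → contributes +5 919 275 mm⁴
  web: d = 30.154 mm → contributes +10 394 653 mm⁴
Total I = 16 313 928 mm⁴.

Ix ≈ 1.63 × 10⁷ mm⁴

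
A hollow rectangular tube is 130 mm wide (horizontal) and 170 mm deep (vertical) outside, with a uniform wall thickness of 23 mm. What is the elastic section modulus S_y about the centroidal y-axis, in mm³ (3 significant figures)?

Break the section into simple shapes (no overlaps), measuring from the bottom-left corner of the bounding box.
Outer rectangle: 130 × 170, A = 22 100 mm², x = 65 mm, Ī = 31 124 167 mm⁴.
Inner void (subtracted): 84 × 124, A = 10 416 mm², x = 65 mm, Ī = 6 124 608 mm⁴.
By symmetry the centroid is at mid-width, x̄ = 65 mm.
All pieces are centred on the centroidal y-axis, so I = ΣĪ (holes subtracted) = 24 999 559 mm⁴.
Extreme fibre distance c = 65 mm; S = I/c = 384 609 mm³.

S_y ≈ 3.85 × 10⁵ mm³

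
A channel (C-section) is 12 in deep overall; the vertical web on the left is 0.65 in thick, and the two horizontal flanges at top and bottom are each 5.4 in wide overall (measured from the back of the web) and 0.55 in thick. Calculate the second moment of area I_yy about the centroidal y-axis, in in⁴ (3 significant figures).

Split into non-overlapping primitives; take the origin at the lower-left of the bounding box.
Web: 0.65 × 12, A = 7.8 in², x = 0.325 in, Ī = 0.27463 in⁴.
Top flange (beyond web): 4.75 × 0.55, A = 2.6125 in², x = 3.025 in, Ī = 4.912 in⁴.
Bottom flange (beyond web): 4.75 × 0.55, A = 2.6125 in², x = 3.025 in, Ī = 4.912 in⁴.
Centroid: x̄ = ΣA·x / ΣA = 1.4081 in.
Transfer each piece to the centroidal y-axis using Ī + A·d² with d = x − 1.4081:
  web: d = -1.0831 in → contributes +9.425 in⁴
  top flange (beyond web): d = 1.6169 in → contributes +11.742 in⁴
  bottom flange (beyond web): d = 1.6169 in → contributes +11.742 in⁴
Total I = 32.909 in⁴.

I_yy ≈ 32.9 in⁴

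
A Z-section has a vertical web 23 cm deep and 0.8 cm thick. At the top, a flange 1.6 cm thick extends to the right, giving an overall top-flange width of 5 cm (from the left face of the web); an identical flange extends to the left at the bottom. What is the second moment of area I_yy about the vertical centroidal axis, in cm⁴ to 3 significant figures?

I_yy ≈ 105 cm⁴

Decompose the section into non-overlapping parts with the origin at the bottom-left of its bounding rectangle.
Web: 0.8 × 23, A = 18.4 cm², x = 4.6 cm, Ī = 0.98133 cm⁴.
Top flange (beyond web): 4.2 × 1.6, A = 6.72 cm², x = 7.1 cm, Ī = 9.8784 cm⁴.
Bottom flange (beyond web): 4.2 × 1.6, A = 6.72 cm², x = 2.1 cm, Ī = 9.8784 cm⁴.
Centroid: x̄ = ΣA·x / ΣA = 4.6 cm.
Transfer each piece to the vertical centroidal axis using Ī + A·d² with d = x − 4.6:
  web: d = 0 cm → contributes +0.98133 cm⁴
  top flange (beyond web): d = 2.5 cm → contributes +51.878 cm⁴
  bottom flange (beyond web): d = -2.5 cm → contributes +51.878 cm⁴
Total I = 104.74 cm⁴.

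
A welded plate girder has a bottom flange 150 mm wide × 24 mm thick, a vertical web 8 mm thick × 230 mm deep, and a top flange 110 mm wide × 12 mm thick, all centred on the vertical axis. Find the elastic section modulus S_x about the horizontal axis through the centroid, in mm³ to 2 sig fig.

S_x ≈ 4.2 × 10⁵ mm³

Break the section into simple shapes (no overlaps), measuring from the bottom-left corner of the bounding box.
Bottom plate: 150 × 24, A = 3 600 mm², y = 12 mm, Ī = 172 800 mm⁴.
Web plate: 8 × 230, A = 1 840 mm², y = 139 mm, Ī = 8 111 333 mm⁴.
Top plate: 110 × 12, A = 1 320 mm², y = 260 mm, Ī = 15 840 mm⁴.
Centroid: ȳ = ΣA·y / ΣA = 94.99 mm.
Transfer each piece to the horizontal axis through the centroid using Ī + A·d² with d = y − 94.99:
  bottom plate: d = -82.99 mm → contributes +24 969 664 mm⁴
  web plate: d = 44.01 mm → contributes +11 674 532 mm⁴
  top plate: d = 165 mm → contributes +35 955 418 mm⁴
Total I = 72 599 613 mm⁴.
Extreme fibre distance c = 171 mm; S = I/c = 424 544 mm³.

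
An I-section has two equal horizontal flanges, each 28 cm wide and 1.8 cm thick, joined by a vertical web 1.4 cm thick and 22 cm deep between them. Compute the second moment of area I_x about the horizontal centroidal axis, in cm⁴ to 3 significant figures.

I_x ≈ 1.55 × 10⁴ cm⁴

Decompose the section into non-overlapping parts with the origin at the bottom-left of its bounding rectangle.
Bottom flange: 28 × 1.8, A = 50.4 cm², y = 0.9 cm, Ī = 13.608 cm⁴.
Web: 1.4 × 22, A = 30.8 cm², y = 12.8 cm, Ī = 1242.3 cm⁴.
Top flange: 28 × 1.8, A = 50.4 cm², y = 24.7 cm, Ī = 13.608 cm⁴.
By symmetry the centroid is at mid-height, ȳ = 12.8 cm.
Transfer each piece to the horizontal centroidal axis using Ī + A·d² with d = y − 12.8:
  bottom flange: d = -11.9 cm → contributes +7150.8 cm⁴
  web: d = 0 cm → contributes +1242.3 cm⁴
  top flange: d = 11.9 cm → contributes +7150.8 cm⁴
Total I = 15 544 cm⁴.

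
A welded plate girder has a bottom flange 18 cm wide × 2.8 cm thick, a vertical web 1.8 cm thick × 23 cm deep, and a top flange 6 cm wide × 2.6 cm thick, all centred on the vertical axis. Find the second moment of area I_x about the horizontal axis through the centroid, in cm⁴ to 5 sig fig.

I_x ≈ 1.0920 × 10⁴ cm⁴

Treat the section as a set of non-overlapping primitives; coordinates are from the bounding-box lower-left.
Bottom plate: 18 × 2.8, A = 50.4 cm², y = 1.4 cm, Ī = 32.928 cm⁴.
Web plate: 1.8 × 23, A = 41.4 cm², y = 14.3 cm, Ī = 1825.05 cm⁴.
Top plate: 6 × 2.6, A = 15.6 cm², y = 27.1 cm, Ī = 8.788 cm⁴.
Centroid: ȳ = ΣA·y / ΣA = 10.10559 cm.
Transfer each piece to the horizontal axis through the centroid using Ī + A·d² with d = y − 10.10559:
  bottom plate: d = -8.705587 cm → contributes +3852.605 cm⁴
  web plate: d = 4.194413 cm → contributes +2553.404 cm⁴
  top plate: d = 16.99441 cm → contributes +4514.225 cm⁴
Total I = 10920.23 cm⁴.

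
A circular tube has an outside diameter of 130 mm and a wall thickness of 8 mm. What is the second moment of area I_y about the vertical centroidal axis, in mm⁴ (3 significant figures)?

Split into non-overlapping primitives; take the origin at the lower-left of the bounding box.
Outer circle: ⌀130, A = 13 273 mm², x = 65 mm, Ī = 14 019 848 mm⁴.
Bore (subtracted): ⌀114, A = 10 207 mm², x = 65 mm, Ī = 8 290 664 mm⁴.
By symmetry the centroid is at mid-width, x̄ = 65 mm.
All pieces are centred on the vertical centroidal axis, so I = ΣĪ (holes subtracted) = 5 729 184 mm⁴.

I_y ≈ 5.73 × 10⁶ mm⁴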